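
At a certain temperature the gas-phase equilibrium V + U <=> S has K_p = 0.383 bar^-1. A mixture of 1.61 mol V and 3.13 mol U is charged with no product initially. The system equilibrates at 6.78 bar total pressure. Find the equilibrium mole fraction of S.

Take 1.61 mol V as basis and let X be its fractional conversion, so ξ = 1.61X.
At extent ξ: n_V = 1.61 − 1.61X; n_U = 3.13 − 1.61X; n_S = 1.61X.
Total moles n_T = 4.74 − 1.61X.
With p_i = (n_i/n_T)P, K_p = p_S / (p_V p_U).
Setting this equal to 0.383 bar^-1 and taking the physical root (0 < X < 1) gives X = 0.598.
Then n_S = 0.963, n_T = 3.78, so y_S = 0.255.

y_S = 0.255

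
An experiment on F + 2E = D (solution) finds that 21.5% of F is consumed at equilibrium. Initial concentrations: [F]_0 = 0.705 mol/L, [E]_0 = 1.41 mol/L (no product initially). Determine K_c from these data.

K_c = 0.224 (mol/L)^-2

Let X = conversion of F.
Concentrations: [F] = 0.705 − 0.705X; [E] = 1.41 − 1.41X; [D] = 0.705X.
At X = 0.215: [F] = 0.553, [E] = 1.11, [D] = 0.152.
K_c = [D] / ([F] [E]^2) = 0.224 (mol/L)^-2.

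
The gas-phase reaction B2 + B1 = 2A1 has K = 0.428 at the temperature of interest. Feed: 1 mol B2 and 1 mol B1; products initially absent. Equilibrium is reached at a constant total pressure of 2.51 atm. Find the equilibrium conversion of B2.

X = 0.246

Basis: 1 mol B2 initially; let X = conversion of B2. Extent ξ = X.
Mole table: n_B2 = 1 − X; n_B1 = 1 − X; n_A1 = 2X.
Since Δν = 0, n_T = 2 throughout.
With p_i = (n_i/n_T)P, K = p_A1^2 / (p_B2 p_B1).
Equating to 0.428 and solving on 0 < X < 1: X = 0.246.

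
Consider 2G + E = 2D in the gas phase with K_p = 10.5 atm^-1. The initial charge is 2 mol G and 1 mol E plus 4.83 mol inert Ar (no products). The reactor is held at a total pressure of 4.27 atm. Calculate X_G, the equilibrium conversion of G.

Take 2 mol G as basis and let X be its fractional conversion, so ξ = X.
Species balance: n_G = 2 − 2X; n_E = 1 − X; n_D = 2X; n_I = 4.83 (inert).
n_T = Σnᵢ = 7.83 − X.
Mole fractions y_i = n_i/n_T; K_p = p_D^2 / (p_G^2 p_E) with p_i = y_i·P.
This yields a degree-3 equation in X; solving on (0,1), X = 0.609.

X = 0.609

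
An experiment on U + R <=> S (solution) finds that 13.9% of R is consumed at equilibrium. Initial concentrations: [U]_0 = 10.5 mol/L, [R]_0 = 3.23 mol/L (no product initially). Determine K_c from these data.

K_c = 0.0161 L/mol

Let X = conversion of R.
Concentrations: [U] = 10.5 − 3.23X; [R] = 3.23 − 3.23X; [S] = 3.23X.
At X = 0.139: [U] = 10.1, [R] = 2.78, [S] = 0.449.
K_c = [S] / ([U] [R]) = 0.0161 L/mol.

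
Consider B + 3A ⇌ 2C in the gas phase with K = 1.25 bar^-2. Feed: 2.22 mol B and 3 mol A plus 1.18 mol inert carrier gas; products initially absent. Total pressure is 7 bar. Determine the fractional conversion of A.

X = 0.725

Basis: 3 mol A initially; let X = conversion of A. Extent ξ = X.
Mole table: n_B = 2.22 − X; n_A = 3 − 3X; n_C = 2X; n_I = 1.18 (inert).
Total moles n_T = 6.4 − 2X.
y_i = n_i/n_T, p_i = y_i·P. K = p_C^2 / (p_B p_A^3).
Setting this equal to 1.25 bar^-2 and taking the physical root (0 < X < 1) gives X = 0.725.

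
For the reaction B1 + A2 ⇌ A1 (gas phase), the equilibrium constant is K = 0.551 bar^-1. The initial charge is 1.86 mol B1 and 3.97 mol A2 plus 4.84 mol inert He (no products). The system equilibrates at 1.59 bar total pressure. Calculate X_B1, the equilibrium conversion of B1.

Let X = conversion of B1 (basis 1.86 mol B1); extent of reaction ξ = 1.86X.
At extent ξ: n_B1 = 1.86 − 1.86X; n_A2 = 3.97 − 1.86X; n_A1 = 1.86X; n_I = 4.84 (inert).
Total moles n_T = 10.7 − 1.86X.
y_i = n_i/n_T, p_i = y_i·P. K = p_A1 / (p_B1 p_A2).
Substituting and setting equal to 0.551 bar^-1 gives a polynomial in X; the root in (0,1) is X = 0.232.

X = 0.232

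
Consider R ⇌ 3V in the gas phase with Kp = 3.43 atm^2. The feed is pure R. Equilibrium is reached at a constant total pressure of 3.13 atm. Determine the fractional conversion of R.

Let X = conversion of R (basis 1 mol R); extent of reaction ξ = X.
Species balance: n_R = 1 − X; n_V = 3X.
Summing: n_T = 1 + 2X.
Mole fractions y_i = n_i/n_T; Kp = p_V^3 / (p_R) with p_i = y_i·P.
Substituting and setting equal to 3.43 atm^2 gives a polynomial in X; the root in (0,1) is X = 0.284.

X = 0.284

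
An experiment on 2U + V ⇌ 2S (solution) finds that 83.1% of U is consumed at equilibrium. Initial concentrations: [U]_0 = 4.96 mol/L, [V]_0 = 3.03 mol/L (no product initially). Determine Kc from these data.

Let X = conversion of U.
Concentrations: [U] = 4.96 − 4.96X; [V] = 3.03 − 2.48X; [S] = 4.96X.
At X = 0.831: [U] = 0.838, [V] = 0.969, [S] = 4.12.
Kc = [S]^2 / ([U]^2 [V]) = 24.9 L/mol.

Kc = 24.9 L/mol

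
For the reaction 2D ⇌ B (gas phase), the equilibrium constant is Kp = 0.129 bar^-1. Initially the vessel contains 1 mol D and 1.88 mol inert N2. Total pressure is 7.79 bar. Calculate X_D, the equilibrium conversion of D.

X = 0.331

Let X = conversion of D (basis 1 mol D); extent of reaction ξ = 0.5X.
Moles: n_D = 1 − X; n_B = 0.5X; n_I = 1.88 (inert).
n_T = Σnᵢ = 2.88 − 0.5X.
With p_i = (n_i/n_T)P, Kp = p_B / (p_D^2).
This yields a degree-2 equation in X; solving on (0,1), X = 0.331.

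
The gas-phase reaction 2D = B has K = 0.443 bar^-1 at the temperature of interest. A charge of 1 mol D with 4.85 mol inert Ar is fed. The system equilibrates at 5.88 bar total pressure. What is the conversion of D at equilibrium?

X = 0.368

Take 1 mol D as basis and let X be its fractional conversion, so ξ = 0.5X.
Species balance: n_D = 1 − X; n_B = 0.5X; n_I = 4.85 (inert).
Total moles n_T = 5.85 − 0.5X.
Mole fractions y_i = n_i/n_T; K = p_B / (p_D^2) with p_i = y_i·P.
Equating to 0.443 bar^-1 and solving on 0 < X < 1: X = 0.368.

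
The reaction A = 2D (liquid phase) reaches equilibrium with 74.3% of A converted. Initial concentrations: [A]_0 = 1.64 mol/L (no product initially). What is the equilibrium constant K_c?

K_c = 14.1 mol/L

Let X = conversion of A.
Concentrations: [A] = 1.64 − 1.64X; [D] = 3.28X.
At X = 0.743: [A] = 0.421, [D] = 2.44.
K_c = [D]^2 / ([A]) = 14.1 mol/L.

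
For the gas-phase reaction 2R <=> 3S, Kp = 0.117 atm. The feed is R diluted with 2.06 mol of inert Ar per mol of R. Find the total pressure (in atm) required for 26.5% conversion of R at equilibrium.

Basis: 1 mol R initially; let X = conversion of R. Extent ξ = 0.5X.
Moles: n_R = 1 − X; n_S = 1.5X; n_I = 2.06 (inert).
Summing: n_T = 3.06 + 0.5X.
Kp = p_S^3 / (p_R^2) with p_i = (n_i/n_T)·P.
At X = 0.265: the mole-fraction product g(X) = Π y_i^ν_i = 0.03642. Since Kp = g(X)·P^{1}, P = (Kp/g)^(1/1) = (0.117/0.03642)^(1/1) = 3.21 atm.

P = 3.21 atm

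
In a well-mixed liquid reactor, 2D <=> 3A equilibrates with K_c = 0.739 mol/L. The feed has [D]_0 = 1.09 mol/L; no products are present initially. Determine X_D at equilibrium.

X = 0.411

Let X = conversion of D; extent ξ = 1.09X/2 mol/L.
Concentrations: [D] = 1.09 − 1.09X; [A] = 1.64X.
K_c = [A]^3 / ([D]^2).
Solving K_c = 0.739 for X ∈ (0,1): X = 0.411.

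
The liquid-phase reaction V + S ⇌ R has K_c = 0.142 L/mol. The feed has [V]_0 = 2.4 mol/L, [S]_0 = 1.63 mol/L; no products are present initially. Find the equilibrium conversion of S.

X = 0.224

Let X = conversion of S; extent ξ = 1.63·X mol/L.
Concentrations: [V] = 2.4 − 1.63X; [S] = 1.63 − 1.63X; [R] = 1.63X.
K_c = [R] / ([V] [S]).
Setting equal to 0.142 and solving for X on (0,1) gives X = 0.224.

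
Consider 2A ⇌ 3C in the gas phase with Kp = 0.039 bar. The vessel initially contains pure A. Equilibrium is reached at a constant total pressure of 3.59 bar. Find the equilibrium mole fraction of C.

y_C = 0.192

Basis: 1 mol A initially; let X = conversion of A. Extent ξ = 0.5X.
At extent ξ: n_A = 1 − X; n_C = 1.5X.
n_T = Σnᵢ = 1 + 0.5X.
With p_i = (n_i/n_T)P, Kp = p_C^3 / (p_A^2).
Equating to 0.039 bar and solving on 0 < X < 1: X = 0.137.
Then n_C = 0.205, n_T = 1.07, so y_C = 0.192.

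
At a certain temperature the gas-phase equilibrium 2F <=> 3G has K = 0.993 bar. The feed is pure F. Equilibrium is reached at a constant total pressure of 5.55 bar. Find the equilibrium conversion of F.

X = 0.308

Take 1 mol F as basis and let X be its fractional conversion, so ξ = 0.5X.
Species balance: n_F = 1 − X; n_G = 1.5X.
Total moles n_T = 1 + 0.5X.
Mole fractions y_i = n_i/n_T; K = p_G^3 / (p_F^2) with p_i = y_i·P.
This yields a degree-3 equation in X; solving on (0,1), X = 0.308.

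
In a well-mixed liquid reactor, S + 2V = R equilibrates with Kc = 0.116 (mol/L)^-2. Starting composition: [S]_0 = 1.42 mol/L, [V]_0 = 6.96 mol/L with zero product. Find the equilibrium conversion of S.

Let X = conversion of S; extent ξ = 1.42·X mol/L.
Concentrations: [S] = 1.42 − 1.42X; [V] = 6.96 − 2.84X; [R] = 1.42X.
Kc = [R] / ([S] [V]^2).
This equals 0.116 at X = 0.734 (the root in 0 < X < 1).

X = 0.734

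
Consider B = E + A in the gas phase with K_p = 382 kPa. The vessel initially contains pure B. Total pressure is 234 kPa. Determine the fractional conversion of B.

Take 1 mol B as basis and let X be its fractional conversion, so ξ = X.
Mole table: n_B = 1 − X; n_E = X; n_A = X.
n_T = Σnᵢ = 1 + X.
y_i = n_i/n_T, p_i = y_i·P. K_p = p_E p_A / (p_B).
Setting this equal to 382 kPa and taking the physical root (0 < X < 1) gives X = 0.787.

X = 0.787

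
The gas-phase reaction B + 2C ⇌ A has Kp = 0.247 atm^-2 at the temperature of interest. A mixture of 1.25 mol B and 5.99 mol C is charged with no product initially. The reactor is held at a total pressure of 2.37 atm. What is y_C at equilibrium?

y_C = 0.794

Take 1.25 mol B as basis and let X be its fractional conversion, so ξ = 1.25X.
Species balance: n_B = 1.25 − 1.25X; n_C = 5.99 − 2.5X; n_A = 1.25X.
Total moles n_T = 7.24 − 2.5X.
Mole fractions y_i = n_i/n_T; Kp = p_A / (p_B p_C^2) with p_i = y_i·P.
Substituting and setting equal to 0.247 atm^-2 gives a polynomial in X; the root in (0,1) is X = 0.467.
Then n_C = 4.82, n_T = 6.07, so y_C = 0.794.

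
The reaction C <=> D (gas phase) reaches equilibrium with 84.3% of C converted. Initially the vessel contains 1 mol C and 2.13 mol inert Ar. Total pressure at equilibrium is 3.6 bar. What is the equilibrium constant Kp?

Basis: 1 mol C initially; let X = conversion of C. Extent ξ = X.
At extent ξ: n_C = 1 − X; n_D = X; n_I = 2.13 (inert).
n_T stays at 3.13 (no change in mole number).
At X = 0.843: n_C = 0.157, n_D = 0.843, n_T = 3.13.
p_i = (n_i/n_T)·P. Kp = p_D / (p_C) = 5.37.

Kp = 5.37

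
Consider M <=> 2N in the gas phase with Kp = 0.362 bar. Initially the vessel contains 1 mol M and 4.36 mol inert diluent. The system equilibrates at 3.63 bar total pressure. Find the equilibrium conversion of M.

Basis: 1 mol M initially; let X = conversion of M. Extent ξ = X.
Species balance: n_M = 1 − X; n_N = 2X; n_I = 4.36 (inert).
n_T = Σnᵢ = 5.36 + X.
With p_i = (n_i/n_T)P, Kp = p_N^2 / (p_M).
Setting this equal to 0.362 bar and taking the physical root (0 < X < 1) gives X = 0.312.

X = 0.312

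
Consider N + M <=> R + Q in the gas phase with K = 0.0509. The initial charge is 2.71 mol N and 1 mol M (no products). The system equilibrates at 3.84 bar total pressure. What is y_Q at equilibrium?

Let X = conversion of M (basis 1 mol M); extent of reaction ξ = X.
Moles: n_N = 2.71 − X; n_M = 1 − X; n_R = X; n_Q = X.
n_T stays at 3.71 (no change in mole number).
y_i = n_i/n_T, p_i = y_i·P. K = p_R p_Q / (p_N p_M).
Substituting and setting equal to 0.0509 gives a polynomial in X; the root in (0,1) is X = 0.295.
Then n_Q = 0.295, n_T = 3.71, so y_Q = 0.079.

y_Q = 0.079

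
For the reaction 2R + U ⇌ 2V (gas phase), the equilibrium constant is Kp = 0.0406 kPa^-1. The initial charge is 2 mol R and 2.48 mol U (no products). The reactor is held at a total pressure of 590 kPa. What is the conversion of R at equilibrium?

Let X = conversion of R (basis 2 mol R); extent of reaction ξ = X.
Mole table: n_R = 2 − 2X; n_U = 2.48 − X; n_V = 2X.
Total moles n_T = 4.48 − X.
y_i = n_i/n_T, p_i = y_i·P. Kp = p_V^2 / (p_R^2 p_U).
Substituting and setting equal to 0.0406 kPa^-1 gives a polynomial in X; the root in (0,1) is X = 0.769.

X = 0.769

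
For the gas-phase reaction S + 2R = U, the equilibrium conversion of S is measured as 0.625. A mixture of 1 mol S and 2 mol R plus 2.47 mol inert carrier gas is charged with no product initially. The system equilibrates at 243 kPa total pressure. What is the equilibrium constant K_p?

K_p = 0.000894 kPa^-2

Basis: 1 mol S initially; let X = conversion of S. Extent ξ = X.
At extent ξ: n_S = 1 − X; n_R = 2 − 2X; n_U = X; n_I = 2.47 (inert).
n_T = Σnᵢ = 5.47 − 2X.
At X = 0.625: n_S = 0.375, n_R = 0.75, n_U = 0.625, n_T = 4.22.
p_i = (n_i/n_T)·P. K_p = p_U / (p_S p_R^2) = 0.000894 kPa^-2.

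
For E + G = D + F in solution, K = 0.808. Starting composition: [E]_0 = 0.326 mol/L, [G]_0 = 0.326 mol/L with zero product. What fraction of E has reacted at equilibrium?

Let X = conversion of E; extent ξ = 0.326·X mol/L.
Concentrations: [E] = 0.326 − 0.326X; [G] = 0.326 − 0.326X; [D] = 0.326X; [F] = 0.326X.
K = [D] [F] / ([E] [G]).
Solving K = 0.808 for X ∈ (0,1): X = 0.473.

X = 0.473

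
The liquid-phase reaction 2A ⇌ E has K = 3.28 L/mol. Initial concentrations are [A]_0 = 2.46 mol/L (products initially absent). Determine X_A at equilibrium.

Let X = conversion of A; extent ξ = 2.46X/2 mol/L.
Concentrations: [A] = 2.46 − 2.46X; [E] = 1.23X.
K = [E] / ([A]^2).
This equals 3.28 at X = 0.780 (the root in 0 < X < 1).

X = 0.780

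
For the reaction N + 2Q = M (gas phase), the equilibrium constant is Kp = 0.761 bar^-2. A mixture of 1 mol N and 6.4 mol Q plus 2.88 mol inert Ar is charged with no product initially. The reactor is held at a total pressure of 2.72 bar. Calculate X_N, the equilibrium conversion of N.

Let X = conversion of N (basis 1 mol N); extent of reaction ξ = X.
Moles: n_N = 1 − X; n_Q = 6.4 − 2X; n_M = X; n_I = 2.88 (inert).
Summing: n_T = 10.3 − 2X.
y_i = n_i/n_T, p_i = y_i·P. Kp = p_M / (p_N p_Q^2).
Equating to 0.761 bar^-2 and solving on 0 < X < 1: X = 0.645.

X = 0.645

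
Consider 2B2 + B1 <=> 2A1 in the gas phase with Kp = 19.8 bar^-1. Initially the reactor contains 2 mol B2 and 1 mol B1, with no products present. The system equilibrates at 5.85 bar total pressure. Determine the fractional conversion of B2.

Take 2 mol B2 as basis and let X be its fractional conversion, so ξ = X.
At extent ξ: n_B2 = 2 − 2X; n_B1 = 1 − X; n_A1 = 2X.
Total moles n_T = 3 − X.
With p_i = (n_i/n_T)P, Kp = p_A1^2 / (p_B2^2 p_B1).
Setting this equal to 19.8 bar^-1 and taking the physical root (0 < X < 1) gives X = 0.774.

X = 0.774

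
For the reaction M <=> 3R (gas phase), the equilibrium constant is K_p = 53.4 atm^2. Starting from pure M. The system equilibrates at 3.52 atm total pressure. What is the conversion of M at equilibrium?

Let X = conversion of M (basis 1 mol M); extent of reaction ξ = X.
Species balance: n_M = 1 − X; n_R = 3X.
n_T = Σnᵢ = 1 + 2X.
With p_i = (n_i/n_T)P, K_p = p_R^3 / (p_M).
Substituting and setting equal to 53.4 atm^2 gives a polynomial in X; the root in (0,1) is X = 0.663.

X = 0.663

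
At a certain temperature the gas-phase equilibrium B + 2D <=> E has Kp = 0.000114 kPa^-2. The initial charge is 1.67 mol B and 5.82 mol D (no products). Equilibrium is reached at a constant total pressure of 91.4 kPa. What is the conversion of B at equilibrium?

Let X = conversion of B (basis 1.67 mol B); extent of reaction ξ = 1.67X.
At extent ξ: n_B = 1.67 − 1.67X; n_D = 5.82 − 3.34X; n_E = 1.67X.
n_T = Σnᵢ = 7.49 − 3.34X.
y_i = n_i/n_T, p_i = y_i·P. Kp = p_E / (p_B p_D^2).
This yields a degree-3 equation in X; solving on (0,1), X = 0.341.

X = 0.341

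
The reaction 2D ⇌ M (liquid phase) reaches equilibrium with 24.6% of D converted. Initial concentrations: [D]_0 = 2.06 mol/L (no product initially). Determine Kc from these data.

Kc = 0.105 L/mol

Let X = conversion of D.
Concentrations: [D] = 2.06 − 2.06X; [M] = 1.03X.
At X = 0.246: [D] = 1.55, [M] = 0.253.
Kc = [M] / ([D]^2) = 0.105 L/mol.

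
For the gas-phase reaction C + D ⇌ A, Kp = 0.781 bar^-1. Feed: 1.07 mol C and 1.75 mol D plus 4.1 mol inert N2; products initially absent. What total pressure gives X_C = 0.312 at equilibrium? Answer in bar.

P = 2.7 bar

Let X = conversion of C (basis 1.07 mol C); extent of reaction ξ = 1.07X.
At extent ξ: n_C = 1.07 − 1.07X; n_D = 1.75 − 1.07X; n_A = 1.07X; n_I = 4.1 (inert).
n_T = Σnᵢ = 6.92 − 1.07X.
Kp = p_A / (p_C p_D) with p_i = (n_i/n_T)·P.
At X = 0.312: the mole-fraction product g(X) = Π y_i^ν_i = 2.109. Since Kp = g(X)·P^{-1}, P = (g/Kp)^(1/1) = (2.109/0.781)^(1/1) = 2.7 bar.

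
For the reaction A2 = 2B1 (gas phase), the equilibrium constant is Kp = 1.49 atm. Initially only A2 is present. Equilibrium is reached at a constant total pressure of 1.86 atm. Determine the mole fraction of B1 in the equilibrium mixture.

Let X = conversion of A2 (basis 1 mol A2); extent of reaction ξ = X.
At extent ξ: n_A2 = 1 − X; n_B1 = 2X.
Summing: n_T = 1 + X.
Mole fractions y_i = n_i/n_T; Kp = p_B1^2 / (p_A2) with p_i = y_i·P.
Setting this equal to 1.49 atm and taking the physical root (0 < X < 1) gives X = 0.408.
Then n_B1 = 0.817, n_T = 1.41, so y_B1 = 0.580.

y_B1 = 0.580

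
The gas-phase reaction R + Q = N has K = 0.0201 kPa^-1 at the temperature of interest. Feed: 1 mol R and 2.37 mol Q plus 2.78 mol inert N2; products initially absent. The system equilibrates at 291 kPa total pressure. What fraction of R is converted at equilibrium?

Take 1 mol R as basis and let X be its fractional conversion, so ξ = X.
At extent ξ: n_R = 1 − X; n_Q = 2.37 − X; n_N = X; n_I = 2.78 (inert).
n_T = Σnᵢ = 6.15 − X.
With p_i = (n_i/n_T)P, K = p_N / (p_R p_Q).
Equating to 0.0201 kPa^-1 and solving on 0 < X < 1: X = 0.647.

X = 0.647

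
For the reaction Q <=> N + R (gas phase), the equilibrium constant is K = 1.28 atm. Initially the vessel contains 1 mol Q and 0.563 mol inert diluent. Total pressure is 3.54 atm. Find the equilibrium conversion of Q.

Take 1 mol Q as basis and let X be its fractional conversion, so ξ = X.
At extent ξ: n_Q = 1 − X; n_N = X; n_R = X; n_I = 0.563 (inert).
Summing: n_T = 1.56 + X.
Mole fractions y_i = n_i/n_T; K = p_N p_R / (p_Q) with p_i = y_i·P.
This yields a degree-2 equation in X; solving on (0,1), X = 0.574.

X = 0.574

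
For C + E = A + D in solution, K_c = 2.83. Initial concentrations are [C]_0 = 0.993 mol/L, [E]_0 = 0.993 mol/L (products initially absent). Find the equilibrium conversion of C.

X = 0.627

Let X = conversion of C; extent ξ = 0.993·X mol/L.
Concentrations: [C] = 0.993 − 0.993X; [E] = 0.993 − 0.993X; [A] = 0.993X; [D] = 0.993X.
K_c = [A] [D] / ([C] [E]).
This equals 2.83 at X = 0.627 (the root in 0 < X < 1).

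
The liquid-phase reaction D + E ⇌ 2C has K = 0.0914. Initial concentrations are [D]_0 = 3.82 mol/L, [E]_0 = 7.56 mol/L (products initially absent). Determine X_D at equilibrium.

Let X = conversion of D; extent ξ = 3.82·X mol/L.
Concentrations: [D] = 3.82 − 3.82X; [E] = 7.56 − 3.82X; [C] = 7.64X.
K = [C]^2 / ([D] [E]).
This equals 0.0914 at X = 0.183 (the root in 0 < X < 1).

X = 0.183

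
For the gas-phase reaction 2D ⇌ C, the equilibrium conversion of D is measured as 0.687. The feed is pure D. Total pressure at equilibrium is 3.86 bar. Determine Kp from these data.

Kp = 0.596 bar^-1

Basis: 1 mol D initially; let X = conversion of D. Extent ξ = 0.5X.
Moles: n_D = 1 − X; n_C = 0.5X.
Summing: n_T = 1 − 0.5X.
At X = 0.687: n_D = 0.313, n_C = 0.344, n_T = 0.656.
p_i = (n_i/n_T)·P. Kp = p_C / (p_D^2) = 0.596 bar^-1.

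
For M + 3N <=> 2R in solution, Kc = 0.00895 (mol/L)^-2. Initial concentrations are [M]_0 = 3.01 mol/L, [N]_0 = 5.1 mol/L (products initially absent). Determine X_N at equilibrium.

X = 0.298

Let X = conversion of N; extent ξ = 5.1X/3 mol/L.
Concentrations: [M] = 3.01 − 1.7X; [N] = 5.1 − 5.1X; [R] = 3.4X.
Kc = [R]^2 / ([M] [N]^3).
This equals 0.00895 at X = 0.298 (the root in 0 < X < 1).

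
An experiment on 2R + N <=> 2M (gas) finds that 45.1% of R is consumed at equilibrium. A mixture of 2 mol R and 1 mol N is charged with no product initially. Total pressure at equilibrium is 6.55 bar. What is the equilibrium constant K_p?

Basis: 2 mol R initially; let X = conversion of R. Extent ξ = X.
Species balance: n_R = 2 − 2X; n_N = 1 − X; n_M = 2X.
Summing: n_T = 3 − X.
At X = 0.451: n_R = 1.1, n_N = 0.549, n_M = 0.902, n_T = 2.55.
p_i = (n_i/n_T)·P. K_p = p_M^2 / (p_R^2 p_N) = 0.478 bar^-1.

K_p = 0.478 bar^-1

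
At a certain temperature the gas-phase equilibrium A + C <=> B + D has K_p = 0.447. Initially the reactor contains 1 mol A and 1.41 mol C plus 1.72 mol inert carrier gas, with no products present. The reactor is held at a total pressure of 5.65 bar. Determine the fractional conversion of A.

Let X = conversion of A (basis 1 mol A); extent of reaction ξ = X.
Mole table: n_A = 1 − X; n_C = 1.41 − X; n_B = X; n_D = X; n_I = 1.72 (inert).
n_T stays at 4.13 (no change in mole number).
With p_i = (n_i/n_T)P, K_p = p_B p_D / (p_A p_C).
This yields a degree-2 equation in X; solving on (0,1), X = 0.471.

X = 0.471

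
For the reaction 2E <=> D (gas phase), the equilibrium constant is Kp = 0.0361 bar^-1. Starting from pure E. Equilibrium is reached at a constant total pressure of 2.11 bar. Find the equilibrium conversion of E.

X = 0.125

Let X = conversion of E (basis 1 mol E); extent of reaction ξ = 0.5X.
Moles: n_E = 1 − X; n_D = 0.5X.
n_T = Σnᵢ = 1 − 0.5X.
Mole fractions y_i = n_i/n_T; Kp = p_D / (p_E^2) with p_i = y_i·P.
Substituting and setting equal to 0.0361 bar^-1 gives a polynomial in X; the root in (0,1) is X = 0.125.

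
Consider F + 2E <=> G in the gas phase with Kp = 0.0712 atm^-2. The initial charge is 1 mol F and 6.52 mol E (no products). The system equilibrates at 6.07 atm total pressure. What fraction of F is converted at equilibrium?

Basis: 1 mol F initially; let X = conversion of F. Extent ξ = X.
At extent ξ: n_F = 1 − X; n_E = 6.52 − 2X; n_G = X.
Summing: n_T = 7.52 − 2X.
With p_i = (n_i/n_T)P, Kp = p_G / (p_F p_E^2).
This yields a degree-3 equation in X; solving on (0,1), X = 0.649.

X = 0.649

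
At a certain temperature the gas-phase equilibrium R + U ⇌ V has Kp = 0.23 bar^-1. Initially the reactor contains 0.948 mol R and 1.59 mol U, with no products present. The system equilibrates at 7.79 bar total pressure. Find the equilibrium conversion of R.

Let X = conversion of R (basis 0.948 mol R); extent of reaction ξ = 0.948X.
Moles: n_R = 0.948 − 0.948X; n_U = 1.59 − 0.948X; n_V = 0.948X.
n_T = Σnᵢ = 2.54 − 0.948X.
y_i = n_i/n_T, p_i = y_i·P. Kp = p_V / (p_R p_U).
This yields a degree-2 equation in X; solving on (0,1), X = 0.493.

X = 0.493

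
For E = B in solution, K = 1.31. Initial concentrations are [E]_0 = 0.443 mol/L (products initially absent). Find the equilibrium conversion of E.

Let X = conversion of E; extent ξ = 0.443·X mol/L.
Concentrations: [E] = 0.443 − 0.443X; [B] = 0.443X.
K = [B] / ([E]).
This equals 1.31 at X = 0.567 (the root in 0 < X < 1).

X = 0.567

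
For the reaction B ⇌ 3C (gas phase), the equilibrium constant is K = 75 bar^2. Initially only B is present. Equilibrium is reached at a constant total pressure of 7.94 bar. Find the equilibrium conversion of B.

Take 1 mol B as basis and let X be its fractional conversion, so ξ = X.
At extent ξ: n_B = 1 − X; n_C = 3X.
Summing: n_T = 1 + 2X.
With p_i = (n_i/n_T)P, K = p_C^3 / (p_B).
This yields a degree-3 equation in X; solving on (0,1), X = 0.444.

X = 0.444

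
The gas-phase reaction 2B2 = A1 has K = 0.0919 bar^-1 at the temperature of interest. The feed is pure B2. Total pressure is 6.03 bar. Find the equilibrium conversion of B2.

X = 0.442

Take 1 mol B2 as basis and let X be its fractional conversion, so ξ = 0.5X.
Mole table: n_B2 = 1 − X; n_A1 = 0.5X.
Summing: n_T = 1 − 0.5X.
y_i = n_i/n_T, p_i = y_i·P. K = p_A1 / (p_B2^2).
Substituting and setting equal to 0.0919 bar^-1 gives a polynomial in X; the root in (0,1) is X = 0.442.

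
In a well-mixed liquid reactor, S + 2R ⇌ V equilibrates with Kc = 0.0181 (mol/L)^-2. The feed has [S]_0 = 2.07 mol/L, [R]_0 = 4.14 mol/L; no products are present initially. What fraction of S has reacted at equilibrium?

Let X = conversion of S; extent ξ = 2.07·X mol/L.
Concentrations: [S] = 2.07 − 2.07X; [R] = 4.14 − 4.14X; [V] = 2.07X.
Kc = [V] / ([S] [R]^2).
Equating to 0.0181 (mol/L)^-2: the physical root is X = 0.175.

X = 0.175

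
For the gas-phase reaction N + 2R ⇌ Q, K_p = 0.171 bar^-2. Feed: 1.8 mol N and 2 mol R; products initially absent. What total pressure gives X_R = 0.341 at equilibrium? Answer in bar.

Take 2 mol R as basis and let X be its fractional conversion, so ξ = X.
At extent ξ: n_N = 1.8 − X; n_R = 2 − 2X; n_Q = X.
Total moles n_T = 3.8 − 2X.
K_p = p_Q / (p_N p_R^2) with p_i = (n_i/n_T)·P.
At X = 0.341: the mole-fraction product g(X) = Π y_i^ν_i = 1.308. Since K_p = g(X)·P^{-2}, P = (g/K_p)^(1/2) = (1.308/0.171)^(1/2) = 2.77 bar.

P = 2.77 bar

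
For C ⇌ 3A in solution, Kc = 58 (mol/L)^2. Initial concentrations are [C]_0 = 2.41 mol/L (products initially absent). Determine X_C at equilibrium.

X = 0.550

Let X = conversion of C; extent ξ = 2.41·X mol/L.
Concentrations: [C] = 2.41 − 2.41X; [A] = 7.23X.
Kc = [A]^3 / ([C]).
Setting equal to 58 and solving for X on (0,1) gives X = 0.550.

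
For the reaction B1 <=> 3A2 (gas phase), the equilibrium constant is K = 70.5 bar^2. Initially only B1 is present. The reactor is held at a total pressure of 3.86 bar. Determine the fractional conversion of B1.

Take 1 mol B1 as basis and let X be its fractional conversion, so ξ = X.
Species balance: n_B1 = 1 − X; n_A2 = 3X.
Summing: n_T = 1 + 2X.
y_i = n_i/n_T, p_i = y_i·P. K = p_A2^3 / (p_B1).
Equating to 70.5 bar^2 and solving on 0 < X < 1: X = 0.679.

X = 0.679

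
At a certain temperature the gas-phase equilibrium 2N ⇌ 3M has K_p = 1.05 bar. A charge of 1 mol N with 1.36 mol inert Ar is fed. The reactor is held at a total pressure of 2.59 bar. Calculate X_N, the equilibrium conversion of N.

X = 0.453

Take 1 mol N as basis and let X be its fractional conversion, so ξ = 0.5X.
Mole table: n_N = 1 − X; n_M = 1.5X; n_I = 1.36 (inert).
n_T = Σnᵢ = 2.36 + 0.5X.
With p_i = (n_i/n_T)P, K_p = p_M^3 / (p_N^2).
Setting this equal to 1.05 bar and taking the physical root (0 < X < 1) gives X = 0.453.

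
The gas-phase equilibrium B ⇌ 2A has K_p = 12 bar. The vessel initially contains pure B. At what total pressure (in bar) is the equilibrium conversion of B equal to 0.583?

Take 1 mol B as basis and let X be its fractional conversion, so ξ = X.
Species balance: n_B = 1 − X; n_A = 2X.
n_T = Σnᵢ = 1 + X.
K_p = p_A^2 / (p_B) with p_i = (n_i/n_T)·P.
At X = 0.583: the mole-fraction product g(X) = Π y_i^ν_i = 2.06. Since K_p = g(X)·P^{1}, P = (K_p/g)^(1/1) = (12/2.06)^(1/1) = 5.83 bar.

P = 5.83 bar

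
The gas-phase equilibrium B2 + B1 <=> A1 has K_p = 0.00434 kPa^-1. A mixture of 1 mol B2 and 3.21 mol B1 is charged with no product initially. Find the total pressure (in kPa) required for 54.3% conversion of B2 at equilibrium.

Let X = conversion of B2 (basis 1 mol B2); extent of reaction ξ = X.
At extent ξ: n_B2 = 1 − X; n_B1 = 3.21 − X; n_A1 = X.
Total moles n_T = 4.21 − X.
K_p = p_A1 / (p_B2 p_B1) with p_i = (n_i/n_T)·P.
At X = 0.543: the mole-fraction product g(X) = Π y_i^ν_i = 1.634. Since K_p = g(X)·P^{-1}, P = (g/K_p)^(1/1) = (1.634/0.00434)^(1/1) = 376 kPa.

P = 376 kPa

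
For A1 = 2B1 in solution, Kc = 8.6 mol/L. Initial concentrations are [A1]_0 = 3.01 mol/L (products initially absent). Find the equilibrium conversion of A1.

X = 0.560

Let X = conversion of A1; extent ξ = 3.01·X mol/L.
Concentrations: [A1] = 3.01 − 3.01X; [B1] = 6.02X.
Kc = [B1]^2 / ([A1]).
Solving Kc = 8.6 for X ∈ (0,1): X = 0.560.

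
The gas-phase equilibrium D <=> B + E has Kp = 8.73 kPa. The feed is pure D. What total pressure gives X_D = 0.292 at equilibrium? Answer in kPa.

P = 93.7 kPa

Take 1 mol D as basis and let X be its fractional conversion, so ξ = X.
Species balance: n_D = 1 − X; n_B = X; n_E = X.
n_T = Σnᵢ = 1 + X.
Kp = p_B p_E / (p_D) with p_i = (n_i/n_T)·P.
At X = 0.292: the mole-fraction product g(X) = Π y_i^ν_i = 0.09321. Since Kp = g(X)·P^{1}, P = (Kp/g)^(1/1) = (8.73/0.09321)^(1/1) = 93.7 kPa.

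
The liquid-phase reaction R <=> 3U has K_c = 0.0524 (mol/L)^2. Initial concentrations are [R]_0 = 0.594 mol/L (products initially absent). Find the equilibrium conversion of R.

Let X = conversion of R; extent ξ = 0.594·X mol/L.
Concentrations: [R] = 0.594 − 0.594X; [U] = 1.78X.
K_c = [U]^3 / ([R]).
Setting equal to 0.0524 and solving for X on (0,1) gives X = 0.166.

X = 0.166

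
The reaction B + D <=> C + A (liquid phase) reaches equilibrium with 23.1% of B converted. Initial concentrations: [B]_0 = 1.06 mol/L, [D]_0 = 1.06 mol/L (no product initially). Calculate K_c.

Let X = conversion of B.
Concentrations: [B] = 1.06 − 1.06X; [D] = 1.06 − 1.06X; [C] = 1.06X; [A] = 1.06X.
At X = 0.231: [B] = 0.815, [D] = 0.815, [C] = 0.245, [A] = 0.245.
K_c = [C] [A] / ([B] [D]) = 0.0902.

K_c = 0.0902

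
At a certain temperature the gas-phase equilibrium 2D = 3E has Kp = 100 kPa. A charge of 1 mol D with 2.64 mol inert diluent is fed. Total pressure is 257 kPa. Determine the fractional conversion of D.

X = 0.489

Basis: 1 mol D initially; let X = conversion of D. Extent ξ = 0.5X.
Moles: n_D = 1 − X; n_E = 1.5X; n_I = 2.64 (inert).
Summing: n_T = 3.64 + 0.5X.
Mole fractions y_i = n_i/n_T; Kp = p_E^3 / (p_D^2) with p_i = y_i·P.
Equating to 100 kPa and solving on 0 < X < 1: X = 0.489.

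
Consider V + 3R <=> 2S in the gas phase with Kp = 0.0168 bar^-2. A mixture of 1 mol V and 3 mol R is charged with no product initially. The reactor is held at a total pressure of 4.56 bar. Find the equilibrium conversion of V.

X = 0.248

Basis: 1 mol V initially; let X = conversion of V. Extent ξ = X.
Species balance: n_V = 1 − X; n_R = 3 − 3X; n_S = 2X.
n_T = Σnᵢ = 4 − 2X.
With p_i = (n_i/n_T)P, Kp = p_S^2 / (p_V p_R^3).
Equating to 0.0168 bar^-2 and solving on 0 < X < 1: X = 0.248.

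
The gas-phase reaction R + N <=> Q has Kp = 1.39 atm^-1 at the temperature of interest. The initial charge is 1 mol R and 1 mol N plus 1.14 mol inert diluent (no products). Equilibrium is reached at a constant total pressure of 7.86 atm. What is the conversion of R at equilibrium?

X = 0.621

Let X = conversion of R (basis 1 mol R); extent of reaction ξ = X.
At extent ξ: n_R = 1 − X; n_N = 1 − X; n_Q = X; n_I = 1.14 (inert).
n_T = Σnᵢ = 3.14 − X.
Mole fractions y_i = n_i/n_T; Kp = p_Q / (p_R p_N) with p_i = y_i·P.
Equating to 1.39 atm^-1 and solving on 0 < X < 1: X = 0.621.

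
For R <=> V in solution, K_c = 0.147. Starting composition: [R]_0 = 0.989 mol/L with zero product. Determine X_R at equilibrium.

Let X = conversion of R; extent ξ = 0.989·X mol/L.
Concentrations: [R] = 0.989 − 0.989X; [V] = 0.989X.
K_c = [V] / ([R]).
This equals 0.147 at X = 0.128 (the root in 0 < X < 1).

X = 0.128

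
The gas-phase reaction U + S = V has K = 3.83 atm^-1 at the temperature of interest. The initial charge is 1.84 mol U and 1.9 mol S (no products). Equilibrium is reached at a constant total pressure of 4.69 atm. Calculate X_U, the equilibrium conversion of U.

Basis: 1.84 mol U initially; let X = conversion of U. Extent ξ = 1.84X.
Mole table: n_U = 1.84 − 1.84X; n_S = 1.9 − 1.84X; n_V = 1.84X.
n_T = Σnᵢ = 3.74 − 1.84X.
With p_i = (n_i/n_T)P, K = p_V / (p_U p_S).
Substituting and setting equal to 3.83 atm^-1 gives a polynomial in X; the root in (0,1) is X = 0.782.

X = 0.782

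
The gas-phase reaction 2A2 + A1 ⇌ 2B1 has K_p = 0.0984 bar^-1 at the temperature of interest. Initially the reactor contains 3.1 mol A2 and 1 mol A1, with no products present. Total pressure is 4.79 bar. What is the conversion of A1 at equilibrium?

Basis: 1 mol A1 initially; let X = conversion of A1. Extent ξ = X.
Species balance: n_A2 = 3.1 − 2X; n_A1 = 1 − X; n_B1 = 2X.
Total moles n_T = 4.1 − X.
y_i = n_i/n_T, p_i = y_i·P. K_p = p_B1^2 / (p_A2^2 p_A1).
This yields a degree-3 equation in X; solving on (0,1), X = 0.345.

X = 0.345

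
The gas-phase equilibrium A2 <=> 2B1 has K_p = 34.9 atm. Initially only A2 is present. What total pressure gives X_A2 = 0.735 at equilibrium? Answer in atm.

Basis: 1 mol A2 initially; let X = conversion of A2. Extent ξ = X.
Species balance: n_A2 = 1 − X; n_B1 = 2X.
Summing: n_T = 1 + X.
K_p = p_B1^2 / (p_A2) with p_i = (n_i/n_T)·P.
At X = 0.735: the mole-fraction product g(X) = Π y_i^ν_i = 4.7. Since K_p = g(X)·P^{1}, P = (K_p/g)^(1/1) = (34.9/4.7)^(1/1) = 7.43 atm.

P = 7.43 atm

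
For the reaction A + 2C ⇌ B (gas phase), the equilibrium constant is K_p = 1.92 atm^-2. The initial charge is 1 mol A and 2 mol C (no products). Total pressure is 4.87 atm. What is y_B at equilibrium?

Basis: 1 mol A initially; let X = conversion of A. Extent ξ = X.
Moles: n_A = 1 − X; n_C = 2 − 2X; n_B = X.
n_T = Σnᵢ = 3 − 2X.
y_i = n_i/n_T, p_i = y_i·P. K_p = p_B / (p_A p_C^2).
Substituting and setting equal to 1.92 atm^-2 gives a polynomial in X; the root in (0,1) is X = 0.794.
Then n_B = 0.794, n_T = 1.41, so y_B = 0.563.

y_B = 0.563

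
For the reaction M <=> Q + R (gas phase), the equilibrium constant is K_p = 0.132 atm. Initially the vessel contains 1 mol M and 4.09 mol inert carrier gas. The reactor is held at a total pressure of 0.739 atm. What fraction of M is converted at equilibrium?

Let X = conversion of M (basis 1 mol M); extent of reaction ξ = X.
At extent ξ: n_M = 1 − X; n_Q = X; n_R = X; n_I = 4.09 (inert).
Summing: n_T = 5.09 + X.
Mole fractions y_i = n_i/n_T; K_p = p_Q p_R / (p_M) with p_i = y_i·P.
This yields a degree-2 equation in X; solving on (0,1), X = 0.621.

X = 0.621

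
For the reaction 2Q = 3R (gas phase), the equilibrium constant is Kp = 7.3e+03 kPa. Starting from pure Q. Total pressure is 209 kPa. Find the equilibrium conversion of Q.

X = 0.809

Let X = conversion of Q (basis 1 mol Q); extent of reaction ξ = 0.5X.
Moles: n_Q = 1 − X; n_R = 1.5X.
Summing: n_T = 1 + 0.5X.
With p_i = (n_i/n_T)P, Kp = p_R^3 / (p_Q^2).
Substituting and setting equal to 7.3e+03 kPa gives a polynomial in X; the root in (0,1) is X = 0.809.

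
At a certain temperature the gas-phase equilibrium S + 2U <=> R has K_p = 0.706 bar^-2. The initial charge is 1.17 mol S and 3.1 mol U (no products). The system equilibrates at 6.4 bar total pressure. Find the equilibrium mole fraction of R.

Let X = conversion of S (basis 1.17 mol S); extent of reaction ξ = 1.17X.
Moles: n_S = 1.17 − 1.17X; n_U = 3.1 − 2.34X; n_R = 1.17X.
Summing: n_T = 4.27 − 2.34X.
Mole fractions y_i = n_i/n_T; K_p = p_R / (p_S p_U^2) with p_i = y_i·P.
Equating to 0.706 bar^-2 and solving on 0 < X < 1: X = 0.868.
Then n_R = 1.02, n_T = 2.24, so y_R = 0.454.

y_R = 0.454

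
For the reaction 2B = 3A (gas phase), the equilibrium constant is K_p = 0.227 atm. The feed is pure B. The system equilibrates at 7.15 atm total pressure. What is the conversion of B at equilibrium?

X = 0.189

Take 1 mol B as basis and let X be its fractional conversion, so ξ = 0.5X.
Species balance: n_B = 1 − X; n_A = 1.5X.
Summing: n_T = 1 + 0.5X.
With p_i = (n_i/n_T)P, K_p = p_A^3 / (p_B^2).
Equating to 0.227 atm and solving on 0 < X < 1: X = 0.189.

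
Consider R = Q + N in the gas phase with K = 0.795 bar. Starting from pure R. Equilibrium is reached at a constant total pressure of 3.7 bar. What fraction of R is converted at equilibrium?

Take 1 mol R as basis and let X be its fractional conversion, so ξ = X.
Mole table: n_R = 1 − X; n_Q = X; n_N = X.
Summing: n_T = 1 + X.
y_i = n_i/n_T, p_i = y_i·P. K = p_Q p_N / (p_R).
Equating to 0.795 bar and solving on 0 < X < 1: X = 0.421.

X = 0.421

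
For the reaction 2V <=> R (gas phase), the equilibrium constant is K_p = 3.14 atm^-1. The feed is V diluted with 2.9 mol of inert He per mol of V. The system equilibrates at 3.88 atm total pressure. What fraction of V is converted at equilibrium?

X = 0.684

Basis: 1 mol V initially; let X = conversion of V. Extent ξ = 0.5X.
Mole table: n_V = 1 − X; n_R = 0.5X; n_I = 2.9 (inert).
n_T = Σnᵢ = 3.9 − 0.5X.
With p_i = (n_i/n_T)P, K_p = p_R / (p_V^2).
This yields a degree-2 equation in X; solving on (0,1), X = 0.684.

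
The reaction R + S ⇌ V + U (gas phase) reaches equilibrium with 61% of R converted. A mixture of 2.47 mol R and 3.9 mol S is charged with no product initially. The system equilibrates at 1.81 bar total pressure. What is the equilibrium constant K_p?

Basis: 2.47 mol R initially; let X = conversion of R. Extent ξ = 2.47X.
Moles: n_R = 2.47 − 2.47X; n_S = 3.9 − 2.47X; n_V = 2.47X; n_U = 2.47X.
Since Δν = 0, n_T = 6.37 throughout.
At X = 0.61: n_R = 0.963, n_S = 2.39, n_V = 1.51, n_U = 1.51, n_T = 6.37.
p_i = (n_i/n_T)·P. K_p = p_V p_U / (p_R p_S) = 0.985.

K_p = 0.985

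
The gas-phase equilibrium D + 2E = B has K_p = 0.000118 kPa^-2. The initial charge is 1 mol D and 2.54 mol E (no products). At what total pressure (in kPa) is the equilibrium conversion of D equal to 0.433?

Let X = conversion of D (basis 1 mol D); extent of reaction ξ = X.
Mole table: n_D = 1 − X; n_E = 2.54 − 2X; n_B = X.
Total moles n_T = 3.54 − 2X.
K_p = p_B / (p_D p_E^2) with p_i = (n_i/n_T)·P.
At X = 0.433: the mole-fraction product g(X) = Π y_i^ν_i = 1.949. Since K_p = g(X)·P^{-2}, P = (g/K_p)^(1/2) = (1.949/0.000118)^(1/2) = 129 kPa.

P = 129 kPa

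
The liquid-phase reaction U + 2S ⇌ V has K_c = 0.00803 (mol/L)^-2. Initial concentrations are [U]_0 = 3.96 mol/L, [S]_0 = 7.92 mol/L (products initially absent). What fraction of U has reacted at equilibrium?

Let X = conversion of U; extent ξ = 3.96·X mol/L.
Concentrations: [U] = 3.96 − 3.96X; [S] = 7.92 − 7.92X; [V] = 3.96X.
K_c = [V] / ([U] [S]^2).
This equals 0.00803 at X = 0.230 (the root in 0 < X < 1).

X = 0.230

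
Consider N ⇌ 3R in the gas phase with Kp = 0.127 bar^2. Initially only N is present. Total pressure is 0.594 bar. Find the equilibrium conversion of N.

Basis: 1 mol N initially; let X = conversion of N. Extent ξ = X.
Species balance: n_N = 1 − X; n_R = 3X.
Summing: n_T = 1 + 2X.
Mole fractions y_i = n_i/n_T; Kp = p_R^3 / (p_N) with p_i = y_i·P.
This yields a degree-3 equation in X; solving on (0,1), X = 0.287.

X = 0.287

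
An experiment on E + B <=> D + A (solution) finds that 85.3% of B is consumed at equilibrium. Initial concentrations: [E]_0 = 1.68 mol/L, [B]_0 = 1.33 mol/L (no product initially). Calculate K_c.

Let X = conversion of B.
Concentrations: [E] = 1.68 − 1.33X; [B] = 1.33 − 1.33X; [D] = 1.33X; [A] = 1.33X.
At X = 0.853: [E] = 0.546, [B] = 0.196, [D] = 1.13, [A] = 1.13.
K_c = [D] [A] / ([E] [B]) = 12.1.

K_c = 12.1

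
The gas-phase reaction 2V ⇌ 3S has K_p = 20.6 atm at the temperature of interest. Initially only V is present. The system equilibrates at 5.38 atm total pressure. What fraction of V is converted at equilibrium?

X = 0.609

Basis: 1 mol V initially; let X = conversion of V. Extent ξ = 0.5X.
Species balance: n_V = 1 − X; n_S = 1.5X.
Summing: n_T = 1 + 0.5X.
With p_i = (n_i/n_T)P, K_p = p_S^3 / (p_V^2).
Equating to 20.6 atm and solving on 0 < X < 1: X = 0.609.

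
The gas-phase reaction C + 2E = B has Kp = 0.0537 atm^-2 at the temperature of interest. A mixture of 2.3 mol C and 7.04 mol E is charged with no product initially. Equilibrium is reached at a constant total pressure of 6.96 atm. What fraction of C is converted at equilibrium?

Basis: 2.3 mol C initially; let X = conversion of C. Extent ξ = 2.3X.
Mole table: n_C = 2.3 − 2.3X; n_E = 7.04 − 4.6X; n_B = 2.3X.
Summing: n_T = 9.34 − 4.6X.
Mole fractions y_i = n_i/n_T; Kp = p_B / (p_C p_E^2) with p_i = y_i·P.
Equating to 0.0537 atm^-2 and solving on 0 < X < 1: X = 0.535.

X = 0.535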